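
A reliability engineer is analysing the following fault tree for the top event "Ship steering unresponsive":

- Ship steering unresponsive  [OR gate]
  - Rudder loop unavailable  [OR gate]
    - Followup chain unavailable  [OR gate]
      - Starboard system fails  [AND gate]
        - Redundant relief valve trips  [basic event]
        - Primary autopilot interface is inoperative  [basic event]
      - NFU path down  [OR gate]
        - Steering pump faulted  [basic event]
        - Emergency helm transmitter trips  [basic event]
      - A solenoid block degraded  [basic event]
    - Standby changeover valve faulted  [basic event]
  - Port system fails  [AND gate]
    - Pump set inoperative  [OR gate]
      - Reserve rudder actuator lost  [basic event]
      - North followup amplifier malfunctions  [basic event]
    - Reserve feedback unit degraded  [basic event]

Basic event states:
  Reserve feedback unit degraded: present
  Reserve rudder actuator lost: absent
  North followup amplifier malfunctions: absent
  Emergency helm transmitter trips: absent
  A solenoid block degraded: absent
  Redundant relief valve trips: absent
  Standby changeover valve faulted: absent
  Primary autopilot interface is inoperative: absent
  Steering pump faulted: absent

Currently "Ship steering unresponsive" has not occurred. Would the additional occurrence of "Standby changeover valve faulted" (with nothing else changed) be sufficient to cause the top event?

Counterfactual: set "Standby changeover valve faulted" to occurred.
Starboard system fails [AND]: Redundant relief valve trips=not, Primary autopilot interface is inoperative=not → not all inputs occur → does not occur.
NFU path down [OR]: Steering pump faulted=not, Emergency helm transmitter trips=not → no input occurs → does not occur.
Followup chain unavailable [OR]: Starboard system fails=not, NFU path down=not, A solenoid block degraded=not → no input occurs → does not occur.
Rudder loop unavailable [OR]: Followup chain unavailable=not, Standby changeover valve faulted=occurs → at least one input occurs → occurs.
Pump set inoperative [OR]: Reserve rudder actuator lost=not, North followup amplifier malfunctions=not → no input occurs → does not occur.
Port system fails [AND]: Pump set inoperative=not, Reserve feedback unit degraded=occurs → not all inputs occur → does not occur.
Ship steering unresponsive [OR]: Rudder loop unavailable=occurs, Port system fails=not → at least one input occurs → occurs.

Yes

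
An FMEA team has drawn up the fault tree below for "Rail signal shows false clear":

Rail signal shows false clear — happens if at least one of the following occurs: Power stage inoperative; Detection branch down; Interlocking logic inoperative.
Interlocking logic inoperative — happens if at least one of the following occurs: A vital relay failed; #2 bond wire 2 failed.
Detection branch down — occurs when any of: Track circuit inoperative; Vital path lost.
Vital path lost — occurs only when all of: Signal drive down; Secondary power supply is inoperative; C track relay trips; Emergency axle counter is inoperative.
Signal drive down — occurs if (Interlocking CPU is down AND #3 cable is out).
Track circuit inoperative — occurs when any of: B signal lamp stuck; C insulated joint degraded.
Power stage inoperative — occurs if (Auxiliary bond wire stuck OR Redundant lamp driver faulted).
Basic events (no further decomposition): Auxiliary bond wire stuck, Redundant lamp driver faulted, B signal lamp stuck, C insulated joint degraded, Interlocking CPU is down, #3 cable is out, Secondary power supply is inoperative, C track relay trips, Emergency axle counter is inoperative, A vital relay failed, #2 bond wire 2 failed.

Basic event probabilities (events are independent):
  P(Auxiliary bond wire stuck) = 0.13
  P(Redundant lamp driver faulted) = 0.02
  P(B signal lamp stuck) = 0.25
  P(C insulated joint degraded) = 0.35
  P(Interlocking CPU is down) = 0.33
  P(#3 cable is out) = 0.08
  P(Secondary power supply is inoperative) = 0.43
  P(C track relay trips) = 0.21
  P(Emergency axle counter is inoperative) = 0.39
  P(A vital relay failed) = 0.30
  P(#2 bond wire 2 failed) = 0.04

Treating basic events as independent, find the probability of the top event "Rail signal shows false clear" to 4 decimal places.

P(Power stage inoperative) [OR] = 1 − (1−0.13) × (1−0.02) = 0.147400
P(Track circuit inoperative) [OR] = 1 − (1−0.25) × (1−0.35) = 0.512500
P(Signal drive down) [AND] = 0.33 × 0.08 = 0.026400
P(Vital path lost) [AND] = 0.026400 × 0.43 × 0.21 × 0.39 = 0.000930
P(Detection branch down) [OR] = 1 − (1−0.512500) × (1−0.000930) = 0.512953
P(Interlocking logic inoperative) [OR] = 1 − (1−0.30) × (1−0.04) = 0.328000
P(Rail signal shows false clear) [OR] = 1 − (1−0.147400) × (1−0.512953) × (1−0.328000) = 0.720948
Rounded to 4 decimal places: P(Rail signal shows false clear) ≈ 0.7209.

0.7209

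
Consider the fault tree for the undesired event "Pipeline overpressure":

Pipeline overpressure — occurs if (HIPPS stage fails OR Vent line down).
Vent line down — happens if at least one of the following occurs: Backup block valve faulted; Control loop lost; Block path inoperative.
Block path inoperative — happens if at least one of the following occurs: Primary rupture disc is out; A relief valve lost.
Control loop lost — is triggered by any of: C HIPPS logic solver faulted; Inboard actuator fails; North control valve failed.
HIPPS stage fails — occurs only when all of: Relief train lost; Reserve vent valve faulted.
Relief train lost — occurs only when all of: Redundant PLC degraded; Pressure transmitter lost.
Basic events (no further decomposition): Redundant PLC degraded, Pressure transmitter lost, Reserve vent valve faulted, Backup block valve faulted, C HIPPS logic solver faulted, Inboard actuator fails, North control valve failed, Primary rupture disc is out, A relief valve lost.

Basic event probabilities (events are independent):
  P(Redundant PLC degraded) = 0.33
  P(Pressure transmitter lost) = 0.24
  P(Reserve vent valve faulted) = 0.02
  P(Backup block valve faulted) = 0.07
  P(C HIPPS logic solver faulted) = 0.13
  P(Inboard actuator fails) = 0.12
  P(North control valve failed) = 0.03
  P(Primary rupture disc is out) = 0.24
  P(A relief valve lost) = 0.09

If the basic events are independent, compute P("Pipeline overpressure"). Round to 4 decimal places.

0.5231

P(Relief train lost) [AND] = 0.33 × 0.24 = 0.079200
P(HIPPS stage fails) [AND] = 0.079200 × 0.02 = 0.001584
P(Control loop lost) [OR] = 1 − (1−0.13) × (1−0.12) × (1−0.03) = 0.257368
P(Block path inoperative) [OR] = 1 − (1−0.24) × (1−0.09) = 0.308400
P(Vent line down) [OR] = 1 − (1−0.07) × (1−0.257368) × (1−0.308400) = 0.522348
P(Pipeline overpressure) [OR] = 1 − (1−0.001584) × (1−0.522348) = 0.523105
Rounded to 4 decimal places: P(Pipeline overpressure) ≈ 0.5231.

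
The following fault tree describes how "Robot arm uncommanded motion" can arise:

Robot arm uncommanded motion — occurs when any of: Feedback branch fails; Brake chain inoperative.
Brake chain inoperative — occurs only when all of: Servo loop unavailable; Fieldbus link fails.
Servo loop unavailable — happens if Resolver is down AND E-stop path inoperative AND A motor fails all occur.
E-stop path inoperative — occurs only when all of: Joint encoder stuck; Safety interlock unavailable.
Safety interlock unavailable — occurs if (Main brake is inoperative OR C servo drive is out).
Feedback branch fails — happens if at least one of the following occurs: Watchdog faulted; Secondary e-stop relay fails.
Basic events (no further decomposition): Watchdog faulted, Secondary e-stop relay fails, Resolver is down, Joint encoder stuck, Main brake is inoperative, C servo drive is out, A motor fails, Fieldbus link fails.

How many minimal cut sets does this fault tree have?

Feedback branch fails [OR]: union of children's cut sets → 2 cut set(s).
Safety interlock unavailable [OR]: union of children's cut sets → 2 cut set(s).
E-stop path inoperative [AND]: one cut set from each child combined → 1 × 2 = 2 cut set(s).
Servo loop unavailable [AND]: one cut set from each child combined → 1 × 2 × 1 = 2 cut set(s).
Brake chain inoperative [AND]: one cut set from each child combined → 2 × 1 = 2 cut set(s).
Robot arm uncommanded motion [OR]: union of children's cut sets → 4 cut set(s).
Minimal cut sets: {Watchdog faulted}; {Secondary e-stop relay fails}; {A motor fails, Fieldbus link fails, Joint encoder stuck, Main brake is inoperative, Resolver is down}; {A motor fails, C servo drive is out, Fieldbus link fails, Joint encoder stuck, Resolver is down}.

4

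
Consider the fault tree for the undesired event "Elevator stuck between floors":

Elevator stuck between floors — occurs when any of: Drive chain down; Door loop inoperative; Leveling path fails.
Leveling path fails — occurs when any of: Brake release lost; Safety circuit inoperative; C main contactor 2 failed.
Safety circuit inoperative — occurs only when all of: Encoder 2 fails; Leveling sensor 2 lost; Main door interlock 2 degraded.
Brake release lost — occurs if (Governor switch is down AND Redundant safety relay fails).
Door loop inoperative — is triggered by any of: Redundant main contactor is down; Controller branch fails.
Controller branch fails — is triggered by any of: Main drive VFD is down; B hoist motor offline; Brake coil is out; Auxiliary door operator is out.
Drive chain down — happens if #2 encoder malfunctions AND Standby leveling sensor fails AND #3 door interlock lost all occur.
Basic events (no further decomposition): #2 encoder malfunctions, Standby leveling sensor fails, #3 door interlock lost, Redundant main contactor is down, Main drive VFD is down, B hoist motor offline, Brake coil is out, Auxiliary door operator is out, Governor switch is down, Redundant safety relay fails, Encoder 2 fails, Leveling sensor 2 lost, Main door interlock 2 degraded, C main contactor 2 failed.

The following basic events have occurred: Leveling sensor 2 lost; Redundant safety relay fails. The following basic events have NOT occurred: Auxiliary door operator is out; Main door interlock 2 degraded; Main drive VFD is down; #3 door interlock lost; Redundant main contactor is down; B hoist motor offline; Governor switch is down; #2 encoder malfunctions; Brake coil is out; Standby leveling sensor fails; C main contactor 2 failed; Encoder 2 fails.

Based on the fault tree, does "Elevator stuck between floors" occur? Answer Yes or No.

Drive chain down [AND]: #2 encoder malfunctions=not, Standby leveling sensor fails=not, #3 door interlock lost=not → not all inputs occur → does not occur.
Controller branch fails [OR]: Main drive VFD is down=not, B hoist motor offline=not, Brake coil is out=not, Auxiliary door operator is out=not → no input occurs → does not occur.
Door loop inoperative [OR]: Redundant main contactor is down=not, Controller branch fails=not → no input occurs → does not occur.
Brake release lost [AND]: Governor switch is down=not, Redundant safety relay fails=occurs → not all inputs occur → does not occur.
Safety circuit inoperative [AND]: Encoder 2 fails=not, Leveling sensor 2 lost=occurs, Main door interlock 2 degraded=not → not all inputs occur → does not occur.
Leveling path fails [OR]: Brake release lost=not, Safety circuit inoperative=not, C main contactor 2 failed=not → no input occurs → does not occur.
Elevator stuck between floors [OR]: Drive chain down=not, Door loop inoperative=not, Leveling path fails=not → no input occurs → does not occur.

No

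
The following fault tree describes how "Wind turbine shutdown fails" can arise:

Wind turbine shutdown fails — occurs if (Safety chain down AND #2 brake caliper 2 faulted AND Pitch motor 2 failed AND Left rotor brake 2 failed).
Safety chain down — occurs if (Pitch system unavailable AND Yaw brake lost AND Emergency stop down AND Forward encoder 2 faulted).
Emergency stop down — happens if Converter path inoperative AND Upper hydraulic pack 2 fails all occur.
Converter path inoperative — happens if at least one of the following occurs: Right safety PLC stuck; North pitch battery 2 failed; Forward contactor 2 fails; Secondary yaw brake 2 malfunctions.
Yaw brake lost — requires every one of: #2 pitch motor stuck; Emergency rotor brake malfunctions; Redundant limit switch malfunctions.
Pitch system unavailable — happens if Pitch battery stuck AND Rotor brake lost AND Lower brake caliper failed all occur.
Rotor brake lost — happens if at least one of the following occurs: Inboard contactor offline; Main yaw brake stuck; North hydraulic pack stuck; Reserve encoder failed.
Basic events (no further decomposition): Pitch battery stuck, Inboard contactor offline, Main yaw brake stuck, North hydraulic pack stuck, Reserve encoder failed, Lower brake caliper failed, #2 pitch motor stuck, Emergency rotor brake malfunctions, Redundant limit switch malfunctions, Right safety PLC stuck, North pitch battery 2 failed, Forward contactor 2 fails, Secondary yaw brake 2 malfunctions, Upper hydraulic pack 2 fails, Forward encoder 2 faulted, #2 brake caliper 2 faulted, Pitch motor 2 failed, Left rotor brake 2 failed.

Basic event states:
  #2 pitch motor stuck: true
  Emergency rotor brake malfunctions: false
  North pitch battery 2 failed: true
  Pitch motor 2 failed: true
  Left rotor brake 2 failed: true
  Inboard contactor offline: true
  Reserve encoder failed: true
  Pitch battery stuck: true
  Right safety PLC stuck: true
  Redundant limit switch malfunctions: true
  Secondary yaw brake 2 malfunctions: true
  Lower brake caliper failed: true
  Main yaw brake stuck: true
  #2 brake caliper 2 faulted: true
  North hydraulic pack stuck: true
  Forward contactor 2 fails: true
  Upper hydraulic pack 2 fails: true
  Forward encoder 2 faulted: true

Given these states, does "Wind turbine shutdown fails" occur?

Rotor brake lost [OR]: Inboard contactor offline=occurs, Main yaw brake stuck=occurs, North hydraulic pack stuck=occurs, Reserve encoder failed=occurs → at least one input occurs → occurs.
Pitch system unavailable [AND]: Pitch battery stuck=occurs, Rotor brake lost=occurs, Lower brake caliper failed=occurs → all inputs occur → occurs.
Yaw brake lost [AND]: #2 pitch motor stuck=occurs, Emergency rotor brake malfunctions=not, Redundant limit switch malfunctions=occurs → not all inputs occur → does not occur.
Converter path inoperative [OR]: Right safety PLC stuck=occurs, North pitch battery 2 failed=occurs, Forward contactor 2 fails=occurs, Secondary yaw brake 2 malfunctions=occurs → at least one input occurs → occurs.
Emergency stop down [AND]: Converter path inoperative=occurs, Upper hydraulic pack 2 fails=occurs → all inputs occur → occurs.
Safety chain down [AND]: Pitch system unavailable=occurs, Yaw brake lost=not, Emergency stop down=occurs, Forward encoder 2 faulted=occurs → not all inputs occur → does not occur.
Wind turbine shutdown fails [AND]: Safety chain down=not, #2 brake caliper 2 faulted=occurs, Pitch motor 2 failed=occurs, Left rotor brake 2 failed=occurs → not all inputs occur → does not occur.

No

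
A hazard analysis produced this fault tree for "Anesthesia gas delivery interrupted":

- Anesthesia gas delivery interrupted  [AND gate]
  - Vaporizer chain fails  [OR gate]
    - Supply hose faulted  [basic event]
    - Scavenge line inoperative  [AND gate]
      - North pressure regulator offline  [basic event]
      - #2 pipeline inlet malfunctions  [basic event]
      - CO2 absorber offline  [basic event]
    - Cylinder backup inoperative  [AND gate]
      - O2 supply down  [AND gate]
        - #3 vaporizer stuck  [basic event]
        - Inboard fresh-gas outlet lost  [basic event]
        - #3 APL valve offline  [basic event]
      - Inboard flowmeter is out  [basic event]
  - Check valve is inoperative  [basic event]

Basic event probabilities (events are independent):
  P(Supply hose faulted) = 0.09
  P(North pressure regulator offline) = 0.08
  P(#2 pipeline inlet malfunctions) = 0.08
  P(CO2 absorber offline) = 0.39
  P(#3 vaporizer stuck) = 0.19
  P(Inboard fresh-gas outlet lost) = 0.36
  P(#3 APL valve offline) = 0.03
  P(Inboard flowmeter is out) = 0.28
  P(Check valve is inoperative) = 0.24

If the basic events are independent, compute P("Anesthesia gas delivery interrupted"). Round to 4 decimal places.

P(Scavenge line inoperative) [AND] = 0.08 × 0.08 × 0.39 = 0.002496
P(O2 supply down) [AND] = 0.19 × 0.36 × 0.03 = 0.002052
P(Cylinder backup inoperative) [AND] = 0.002052 × 0.28 = 0.000575
P(Vaporizer chain fails) [OR] = 1 − (1−0.09) × (1−0.002496) × (1−0.000575) = 0.092793
P(Anesthesia gas delivery interrupted) [AND] = 0.092793 × 0.24 = 0.022270
Rounded to 4 decimal places: P(Anesthesia gas delivery interrupted) ≈ 0.0223.

0.0223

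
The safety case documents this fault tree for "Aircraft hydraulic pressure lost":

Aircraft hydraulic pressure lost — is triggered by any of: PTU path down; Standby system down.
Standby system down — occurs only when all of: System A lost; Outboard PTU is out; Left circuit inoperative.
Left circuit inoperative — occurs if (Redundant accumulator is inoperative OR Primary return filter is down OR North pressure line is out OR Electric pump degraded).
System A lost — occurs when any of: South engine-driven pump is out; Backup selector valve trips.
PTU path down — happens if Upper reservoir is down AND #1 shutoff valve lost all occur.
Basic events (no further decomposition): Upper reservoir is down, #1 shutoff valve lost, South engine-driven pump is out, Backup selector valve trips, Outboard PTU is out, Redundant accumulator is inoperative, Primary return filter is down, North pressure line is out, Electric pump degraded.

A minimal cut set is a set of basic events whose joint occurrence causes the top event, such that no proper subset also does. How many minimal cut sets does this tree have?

PTU path down [AND]: one cut set from each child combined → 1 × 1 = 1 cut set(s).
System A lost [OR]: union of children's cut sets → 2 cut set(s).
Left circuit inoperative [OR]: union of children's cut sets → 4 cut set(s).
Standby system down [AND]: one cut set from each child combined → 2 × 1 × 4 = 8 cut set(s).
Aircraft hydraulic pressure lost [OR]: union of children's cut sets → 9 cut set(s).
Minimal cut sets: {#1 shutoff valve lost, Upper reservoir is down}; {Outboard PTU is out, Redundant accumulator is inoperative, South engine-driven pump is out}; {Outboard PTU is out, Primary return filter is down, South engine-driven pump is out}; {North pressure line is out, Outboard PTU is out, South engine-driven pump is out}; {Electric pump degraded, Outboard PTU is out, South engine-driven pump is out}; {Backup selector valve trips, Outboard PTU is out, Redundant accumulator is inoperative}; {Backup selector valve trips, Outboard PTU is out, Primary return filter is down}; {Backup selector valve trips, North pressure line is out, Outboard PTU is out}; {Backup selector valve trips, Electric pump degraded, Outboard PTU is out}.

9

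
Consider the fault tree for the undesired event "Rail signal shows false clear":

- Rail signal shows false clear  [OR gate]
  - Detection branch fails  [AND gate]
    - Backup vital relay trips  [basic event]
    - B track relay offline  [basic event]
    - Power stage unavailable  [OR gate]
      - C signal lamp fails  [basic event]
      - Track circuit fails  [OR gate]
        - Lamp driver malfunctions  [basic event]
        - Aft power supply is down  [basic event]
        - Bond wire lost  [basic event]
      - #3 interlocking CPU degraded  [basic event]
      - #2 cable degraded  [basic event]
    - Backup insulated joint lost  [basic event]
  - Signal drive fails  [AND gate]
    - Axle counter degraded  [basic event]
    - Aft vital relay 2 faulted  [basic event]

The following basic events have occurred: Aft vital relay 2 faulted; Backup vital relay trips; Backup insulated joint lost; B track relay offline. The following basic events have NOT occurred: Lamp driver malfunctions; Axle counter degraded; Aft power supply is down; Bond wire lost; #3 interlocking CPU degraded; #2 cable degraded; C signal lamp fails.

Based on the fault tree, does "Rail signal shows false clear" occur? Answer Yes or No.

No

Track circuit fails [OR]: Lamp driver malfunctions=not, Aft power supply is down=not, Bond wire lost=not → no input occurs → does not occur.
Power stage unavailable [OR]: C signal lamp fails=not, Track circuit fails=not, #3 interlocking CPU degraded=not, #2 cable degraded=not → no input occurs → does not occur.
Detection branch fails [AND]: Backup vital relay trips=occurs, B track relay offline=occurs, Power stage unavailable=not, Backup insulated joint lost=occurs → not all inputs occur → does not occur.
Signal drive fails [AND]: Axle counter degraded=not, Aft vital relay 2 faulted=occurs → not all inputs occur → does not occur.
Rail signal shows false clear [OR]: Detection branch fails=not, Signal drive fails=not → no input occurs → does not occur.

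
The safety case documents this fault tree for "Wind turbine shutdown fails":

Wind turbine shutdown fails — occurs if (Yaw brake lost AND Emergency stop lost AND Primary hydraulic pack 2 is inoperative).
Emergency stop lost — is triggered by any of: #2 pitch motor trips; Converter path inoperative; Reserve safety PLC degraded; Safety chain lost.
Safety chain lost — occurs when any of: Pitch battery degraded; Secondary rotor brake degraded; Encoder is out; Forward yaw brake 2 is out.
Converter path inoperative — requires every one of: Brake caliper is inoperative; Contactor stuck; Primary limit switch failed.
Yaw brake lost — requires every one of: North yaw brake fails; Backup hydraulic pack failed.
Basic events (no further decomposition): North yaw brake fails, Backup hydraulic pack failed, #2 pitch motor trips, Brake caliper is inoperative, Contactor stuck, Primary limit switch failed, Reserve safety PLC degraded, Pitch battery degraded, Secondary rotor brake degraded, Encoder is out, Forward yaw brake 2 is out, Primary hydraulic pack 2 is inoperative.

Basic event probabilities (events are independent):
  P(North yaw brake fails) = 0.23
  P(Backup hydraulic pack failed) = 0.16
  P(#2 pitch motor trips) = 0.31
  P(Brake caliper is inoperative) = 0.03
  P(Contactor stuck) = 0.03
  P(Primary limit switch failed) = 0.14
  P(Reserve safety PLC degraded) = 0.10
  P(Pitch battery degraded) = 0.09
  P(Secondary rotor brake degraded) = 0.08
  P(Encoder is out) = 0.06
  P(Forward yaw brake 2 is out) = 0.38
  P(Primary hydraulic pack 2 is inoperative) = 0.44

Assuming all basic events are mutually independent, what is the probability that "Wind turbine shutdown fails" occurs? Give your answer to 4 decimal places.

P(Yaw brake lost) [AND] = 0.23 × 0.16 = 0.036800
P(Converter path inoperative) [AND] = 0.03 × 0.03 × 0.14 = 0.000126
P(Safety chain lost) [OR] = 1 − (1−0.09) × (1−0.08) × (1−0.06) × (1−0.38) = 0.512080
P(Emergency stop lost) [OR] = 1 − (1−0.31) × (1−0.000126) × (1−0.10) × (1−0.512080) = 0.697040
P(Wind turbine shutdown fails) [AND] = 0.036800 × 0.697040 × 0.44 = 0.011286
Rounded to 4 decimal places: P(Wind turbine shutdown fails) ≈ 0.0113.

0.0113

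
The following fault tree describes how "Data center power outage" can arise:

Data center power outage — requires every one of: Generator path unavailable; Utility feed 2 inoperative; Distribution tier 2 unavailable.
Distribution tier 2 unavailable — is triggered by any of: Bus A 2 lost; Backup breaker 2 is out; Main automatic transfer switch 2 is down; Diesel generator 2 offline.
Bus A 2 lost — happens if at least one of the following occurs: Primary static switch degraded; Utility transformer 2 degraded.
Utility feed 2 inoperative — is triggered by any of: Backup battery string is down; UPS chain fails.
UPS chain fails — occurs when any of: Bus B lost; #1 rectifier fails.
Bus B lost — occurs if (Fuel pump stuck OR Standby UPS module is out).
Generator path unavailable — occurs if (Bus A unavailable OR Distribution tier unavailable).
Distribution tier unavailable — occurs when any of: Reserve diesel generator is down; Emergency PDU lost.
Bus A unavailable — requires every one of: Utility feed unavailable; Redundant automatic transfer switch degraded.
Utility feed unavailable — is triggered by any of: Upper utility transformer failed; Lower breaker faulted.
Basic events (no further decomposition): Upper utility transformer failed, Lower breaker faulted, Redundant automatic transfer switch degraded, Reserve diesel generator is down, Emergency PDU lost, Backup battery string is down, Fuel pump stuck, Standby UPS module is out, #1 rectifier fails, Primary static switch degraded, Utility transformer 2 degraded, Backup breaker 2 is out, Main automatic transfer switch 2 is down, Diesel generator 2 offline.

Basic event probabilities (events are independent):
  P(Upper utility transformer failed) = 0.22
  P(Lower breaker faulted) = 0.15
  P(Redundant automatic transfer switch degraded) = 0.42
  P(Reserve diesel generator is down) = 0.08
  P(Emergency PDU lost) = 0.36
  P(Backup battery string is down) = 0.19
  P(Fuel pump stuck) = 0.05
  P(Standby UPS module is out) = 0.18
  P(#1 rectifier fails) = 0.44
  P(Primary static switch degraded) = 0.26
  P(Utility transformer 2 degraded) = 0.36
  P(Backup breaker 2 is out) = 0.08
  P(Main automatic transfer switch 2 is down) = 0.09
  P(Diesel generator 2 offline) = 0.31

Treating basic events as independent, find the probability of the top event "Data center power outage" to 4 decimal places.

P(Utility feed unavailable) [OR] = 1 − (1−0.22) × (1−0.15) = 0.337000
P(Bus A unavailable) [AND] = 0.337000 × 0.42 = 0.141540
P(Distribution tier unavailable) [OR] = 1 − (1−0.08) × (1−0.36) = 0.411200
P(Generator path unavailable) [OR] = 1 − (1−0.141540) × (1−0.411200) = 0.494539
P(Bus B lost) [OR] = 1 − (1−0.05) × (1−0.18) = 0.221000
P(UPS chain fails) [OR] = 1 − (1−0.221000) × (1−0.44) = 0.563760
P(Utility feed 2 inoperative) [OR] = 1 − (1−0.19) × (1−0.563760) = 0.646646
P(Bus A 2 lost) [OR] = 1 − (1−0.26) × (1−0.36) = 0.526400
P(Distribution tier 2 unavailable) [OR] = 1 − (1−0.526400) × (1−0.08) × (1−0.09) × (1−0.31) = 0.726416
P(Data center power outage) [AND] = 0.494539 × 0.646646 × 0.726416 = 0.232302
Rounded to 4 decimal places: P(Data center power outage) ≈ 0.2323.

0.2323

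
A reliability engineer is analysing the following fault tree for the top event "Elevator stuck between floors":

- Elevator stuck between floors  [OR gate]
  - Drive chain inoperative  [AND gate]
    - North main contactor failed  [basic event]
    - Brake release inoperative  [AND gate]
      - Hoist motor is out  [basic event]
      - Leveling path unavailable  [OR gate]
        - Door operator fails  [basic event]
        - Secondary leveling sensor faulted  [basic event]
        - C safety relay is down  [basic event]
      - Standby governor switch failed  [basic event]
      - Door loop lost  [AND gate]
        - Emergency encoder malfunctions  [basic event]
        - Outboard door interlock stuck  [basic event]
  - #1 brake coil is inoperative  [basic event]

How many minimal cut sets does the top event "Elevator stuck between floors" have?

Leveling path unavailable [OR]: union of children's cut sets → 3 cut set(s).
Door loop lost [AND]: one cut set from each child combined → 1 × 1 = 1 cut set(s).
Brake release inoperative [AND]: one cut set from each child combined → 1 × 3 × 1 × 1 = 3 cut set(s).
Drive chain inoperative [AND]: one cut set from each child combined → 1 × 3 = 3 cut set(s).
Elevator stuck between floors [OR]: union of children's cut sets → 4 cut set(s).
Minimal cut sets: {Door operator fails, Emergency encoder malfunctions, Hoist motor is out, North main contactor failed, Outboard door interlock stuck, Standby governor switch failed}; {Emergency encoder malfunctions, Hoist motor is out, North main contactor failed, Outboard door interlock stuck, Secondary leveling sensor faulted, Standby governor switch failed}; {C safety relay is down, Emergency encoder malfunctions, Hoist motor is out, North main contactor failed, Outboard door interlock stuck, Standby governor switch failed}; {#1 brake coil is inoperative}.

4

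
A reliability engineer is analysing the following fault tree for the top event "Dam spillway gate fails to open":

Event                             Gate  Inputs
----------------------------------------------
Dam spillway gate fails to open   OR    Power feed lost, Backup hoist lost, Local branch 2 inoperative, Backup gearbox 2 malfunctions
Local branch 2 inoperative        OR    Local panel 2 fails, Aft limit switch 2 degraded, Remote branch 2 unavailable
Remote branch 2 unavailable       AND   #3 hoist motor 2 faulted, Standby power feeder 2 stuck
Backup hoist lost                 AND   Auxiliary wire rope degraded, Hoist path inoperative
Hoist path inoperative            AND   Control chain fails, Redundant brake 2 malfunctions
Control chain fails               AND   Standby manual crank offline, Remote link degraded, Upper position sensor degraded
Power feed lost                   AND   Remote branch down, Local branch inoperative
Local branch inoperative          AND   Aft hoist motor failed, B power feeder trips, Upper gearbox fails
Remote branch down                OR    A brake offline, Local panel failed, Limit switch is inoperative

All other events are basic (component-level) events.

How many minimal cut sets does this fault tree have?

Remote branch down [OR]: union of children's cut sets → 3 cut set(s).
Local branch inoperative [AND]: one cut set from each child combined → 1 × 1 × 1 = 1 cut set(s).
Power feed lost [AND]: one cut set from each child combined → 3 × 1 = 3 cut set(s).
Control chain fails [AND]: one cut set from each child combined → 1 × 1 × 1 = 1 cut set(s).
Hoist path inoperative [AND]: one cut set from each child combined → 1 × 1 = 1 cut set(s).
Backup hoist lost [AND]: one cut set from each child combined → 1 × 1 = 1 cut set(s).
Remote branch 2 unavailable [AND]: one cut set from each child combined → 1 × 1 = 1 cut set(s).
Local branch 2 inoperative [OR]: union of children's cut sets → 3 cut set(s).
Dam spillway gate fails to open [OR]: union of children's cut sets → 8 cut set(s).
Minimal cut sets: {A brake offline, Aft hoist motor failed, B power feeder trips, Upper gearbox fails}; {Aft hoist motor failed, B power feeder trips, Local panel failed, Upper gearbox fails}; {Aft hoist motor failed, B power feeder trips, Limit switch is inoperative, Upper gearbox fails}; {Auxiliary wire rope degraded, Redundant brake 2 malfunctions, Remote link degraded, Standby manual crank offline, Upper position sensor degraded}; {Local panel 2 fails}; {Aft limit switch 2 degraded}; {#3 hoist motor 2 faulted, Standby power feeder 2 stuck}; {Backup gearbox 2 malfunctions}.

8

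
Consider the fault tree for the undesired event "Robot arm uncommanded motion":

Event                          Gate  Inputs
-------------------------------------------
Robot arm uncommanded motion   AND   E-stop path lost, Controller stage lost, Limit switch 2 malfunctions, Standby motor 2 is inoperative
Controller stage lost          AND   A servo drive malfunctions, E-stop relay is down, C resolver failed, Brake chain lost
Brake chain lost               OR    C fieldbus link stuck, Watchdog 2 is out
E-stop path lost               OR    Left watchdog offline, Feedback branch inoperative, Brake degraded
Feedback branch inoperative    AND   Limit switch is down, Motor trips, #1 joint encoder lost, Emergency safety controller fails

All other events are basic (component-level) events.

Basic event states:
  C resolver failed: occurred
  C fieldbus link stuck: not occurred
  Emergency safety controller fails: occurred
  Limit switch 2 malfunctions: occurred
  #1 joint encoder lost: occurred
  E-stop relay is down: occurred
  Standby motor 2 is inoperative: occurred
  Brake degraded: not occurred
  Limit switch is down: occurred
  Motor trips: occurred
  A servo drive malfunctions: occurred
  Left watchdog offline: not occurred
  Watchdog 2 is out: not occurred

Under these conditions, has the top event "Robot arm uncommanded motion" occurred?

No

Feedback branch inoperative [AND]: Limit switch is down=occurs, Motor trips=occurs, #1 joint encoder lost=occurs, Emergency safety controller fails=occurs → all inputs occur → occurs.
E-stop path lost [OR]: Left watchdog offline=not, Feedback branch inoperative=occurs, Brake degraded=not → at least one input occurs → occurs.
Brake chain lost [OR]: C fieldbus link stuck=not, Watchdog 2 is out=not → no input occurs → does not occur.
Controller stage lost [AND]: A servo drive malfunctions=occurs, E-stop relay is down=occurs, C resolver failed=occurs, Brake chain lost=not → not all inputs occur → does not occur.
Robot arm uncommanded motion [AND]: E-stop path lost=occurs, Controller stage lost=not, Limit switch 2 malfunctions=occurs, Standby motor 2 is inoperative=occurs → not all inputs occur → does not occur.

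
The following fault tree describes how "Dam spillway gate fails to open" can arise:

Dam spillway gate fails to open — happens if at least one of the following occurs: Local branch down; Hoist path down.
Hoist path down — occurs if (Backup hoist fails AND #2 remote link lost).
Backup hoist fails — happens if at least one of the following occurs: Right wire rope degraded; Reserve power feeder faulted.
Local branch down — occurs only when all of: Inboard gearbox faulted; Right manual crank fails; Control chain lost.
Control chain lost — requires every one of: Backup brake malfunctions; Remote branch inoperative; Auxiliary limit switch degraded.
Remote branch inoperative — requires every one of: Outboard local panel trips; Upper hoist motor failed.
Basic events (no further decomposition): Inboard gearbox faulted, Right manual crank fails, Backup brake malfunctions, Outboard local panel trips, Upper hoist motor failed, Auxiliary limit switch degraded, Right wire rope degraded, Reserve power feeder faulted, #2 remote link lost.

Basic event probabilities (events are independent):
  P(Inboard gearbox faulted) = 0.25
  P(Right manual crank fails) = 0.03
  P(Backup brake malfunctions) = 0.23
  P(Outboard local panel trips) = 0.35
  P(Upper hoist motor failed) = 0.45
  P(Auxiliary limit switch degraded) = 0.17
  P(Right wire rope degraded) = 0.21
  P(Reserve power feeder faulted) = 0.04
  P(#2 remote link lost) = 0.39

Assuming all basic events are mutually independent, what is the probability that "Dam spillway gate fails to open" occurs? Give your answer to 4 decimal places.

P(Remote branch inoperative) [AND] = 0.35 × 0.45 = 0.157500
P(Control chain lost) [AND] = 0.23 × 0.157500 × 0.17 = 0.006158
P(Local branch down) [AND] = 0.25 × 0.03 × 0.006158 = 0.000046
P(Backup hoist fails) [OR] = 1 − (1−0.21) × (1−0.04) = 0.241600
P(Hoist path down) [AND] = 0.241600 × 0.39 = 0.094224
P(Dam spillway gate fails to open) [OR] = 1 − (1−0.000046) × (1−0.094224) = 0.094266
Rounded to 4 decimal places: P(Dam spillway gate fails to open) ≈ 0.0943.

0.0943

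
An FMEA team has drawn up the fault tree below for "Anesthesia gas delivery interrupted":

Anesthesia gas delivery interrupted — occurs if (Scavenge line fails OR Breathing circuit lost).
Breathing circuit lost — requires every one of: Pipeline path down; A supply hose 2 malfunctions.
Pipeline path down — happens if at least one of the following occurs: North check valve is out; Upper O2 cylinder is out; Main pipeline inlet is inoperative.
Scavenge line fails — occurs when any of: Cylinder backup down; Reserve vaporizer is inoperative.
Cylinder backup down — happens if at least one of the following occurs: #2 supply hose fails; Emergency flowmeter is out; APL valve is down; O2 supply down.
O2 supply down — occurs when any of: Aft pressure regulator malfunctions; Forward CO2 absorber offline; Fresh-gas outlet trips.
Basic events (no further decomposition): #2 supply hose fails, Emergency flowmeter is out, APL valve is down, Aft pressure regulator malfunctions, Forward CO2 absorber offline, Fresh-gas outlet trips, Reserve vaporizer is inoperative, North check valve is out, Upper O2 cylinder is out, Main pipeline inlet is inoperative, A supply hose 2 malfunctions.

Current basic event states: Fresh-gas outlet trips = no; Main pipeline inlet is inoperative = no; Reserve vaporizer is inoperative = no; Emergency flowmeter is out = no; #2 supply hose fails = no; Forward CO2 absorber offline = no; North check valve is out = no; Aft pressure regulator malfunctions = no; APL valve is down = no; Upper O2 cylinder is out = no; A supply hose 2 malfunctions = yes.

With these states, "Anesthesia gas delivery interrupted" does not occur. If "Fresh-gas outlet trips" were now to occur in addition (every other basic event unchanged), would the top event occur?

Yes

Counterfactual: set "Fresh-gas outlet trips" to occurred.
O2 supply down [OR]: Aft pressure regulator malfunctions=not, Forward CO2 absorber offline=not, Fresh-gas outlet trips=occurs → at least one input occurs → occurs.
Cylinder backup down [OR]: #2 supply hose fails=not, Emergency flowmeter is out=not, APL valve is down=not, O2 supply down=occurs → at least one input occurs → occurs.
Scavenge line fails [OR]: Cylinder backup down=occurs, Reserve vaporizer is inoperative=not → at least one input occurs → occurs.
Pipeline path down [OR]: North check valve is out=not, Upper O2 cylinder is out=not, Main pipeline inlet is inoperative=not → no input occurs → does not occur.
Breathing circuit lost [AND]: Pipeline path down=not, A supply hose 2 malfunctions=occurs → not all inputs occur → does not occur.
Anesthesia gas delivery interrupted [OR]: Scavenge line fails=occurs, Breathing circuit lost=not → at least one input occurs → occurs.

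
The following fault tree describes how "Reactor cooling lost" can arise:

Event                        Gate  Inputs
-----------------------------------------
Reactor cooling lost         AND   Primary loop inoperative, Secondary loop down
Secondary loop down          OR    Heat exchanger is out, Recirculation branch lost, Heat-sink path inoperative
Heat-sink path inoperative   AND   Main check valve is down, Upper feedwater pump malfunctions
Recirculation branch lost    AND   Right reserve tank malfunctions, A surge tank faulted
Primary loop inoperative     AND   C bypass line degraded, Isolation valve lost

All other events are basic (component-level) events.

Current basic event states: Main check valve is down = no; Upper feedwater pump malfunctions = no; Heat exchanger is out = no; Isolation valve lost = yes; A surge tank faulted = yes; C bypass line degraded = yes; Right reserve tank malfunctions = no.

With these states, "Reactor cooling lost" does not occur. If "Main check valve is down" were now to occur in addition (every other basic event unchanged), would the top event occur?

Counterfactual: set "Main check valve is down" to occurred.
Primary loop inoperative [AND]: C bypass line degraded=occurs, Isolation valve lost=occurs → all inputs occur → occurs.
Recirculation branch lost [AND]: Right reserve tank malfunctions=not, A surge tank faulted=occurs → not all inputs occur → does not occur.
Heat-sink path inoperative [AND]: Main check valve is down=occurs, Upper feedwater pump malfunctions=not → not all inputs occur → does not occur.
Secondary loop down [OR]: Heat exchanger is out=not, Recirculation branch lost=not, Heat-sink path inoperative=not → no input occurs → does not occur.
Reactor cooling lost [AND]: Primary loop inoperative=occurs, Secondary loop down=not → not all inputs occur → does not occur.

No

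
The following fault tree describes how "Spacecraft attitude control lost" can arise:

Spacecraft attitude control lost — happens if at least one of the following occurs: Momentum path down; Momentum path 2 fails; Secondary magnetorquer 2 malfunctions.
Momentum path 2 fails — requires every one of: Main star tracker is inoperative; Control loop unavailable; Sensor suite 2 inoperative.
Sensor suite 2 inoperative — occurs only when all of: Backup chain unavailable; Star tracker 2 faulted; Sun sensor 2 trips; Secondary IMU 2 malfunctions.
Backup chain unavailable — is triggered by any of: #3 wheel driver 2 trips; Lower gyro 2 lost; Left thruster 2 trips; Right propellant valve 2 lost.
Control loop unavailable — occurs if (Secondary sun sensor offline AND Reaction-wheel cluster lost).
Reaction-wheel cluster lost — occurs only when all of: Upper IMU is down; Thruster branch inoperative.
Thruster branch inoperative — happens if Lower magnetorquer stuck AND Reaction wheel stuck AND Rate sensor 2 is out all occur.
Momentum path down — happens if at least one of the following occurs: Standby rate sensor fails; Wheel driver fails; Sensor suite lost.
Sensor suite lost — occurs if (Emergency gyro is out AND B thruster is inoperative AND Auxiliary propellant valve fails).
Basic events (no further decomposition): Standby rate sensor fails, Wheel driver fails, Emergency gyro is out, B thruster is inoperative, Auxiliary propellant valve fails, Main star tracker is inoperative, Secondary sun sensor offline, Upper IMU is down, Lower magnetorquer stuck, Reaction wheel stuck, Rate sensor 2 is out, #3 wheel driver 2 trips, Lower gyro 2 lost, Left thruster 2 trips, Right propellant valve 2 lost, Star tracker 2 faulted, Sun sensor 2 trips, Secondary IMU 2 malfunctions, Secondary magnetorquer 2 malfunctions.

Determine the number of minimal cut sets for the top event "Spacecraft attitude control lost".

8

Sensor suite lost [AND]: one cut set from each child combined → 1 × 1 × 1 = 1 cut set(s).
Momentum path down [OR]: union of children's cut sets → 3 cut set(s).
Thruster branch inoperative [AND]: one cut set from each child combined → 1 × 1 × 1 = 1 cut set(s).
Reaction-wheel cluster lost [AND]: one cut set from each child combined → 1 × 1 = 1 cut set(s).
Control loop unavailable [AND]: one cut set from each child combined → 1 × 1 = 1 cut set(s).
Backup chain unavailable [OR]: union of children's cut sets → 4 cut set(s).
Sensor suite 2 inoperative [AND]: one cut set from each child combined → 4 × 1 × 1 × 1 = 4 cut set(s).
Momentum path 2 fails [AND]: one cut set from each child combined → 1 × 1 × 4 = 4 cut set(s).
Spacecraft attitude control lost [OR]: union of children's cut sets → 8 cut set(s).
Minimal cut sets: {Standby rate sensor fails}; {Wheel driver fails}; {Auxiliary propellant valve fails, B thruster is inoperative, Emergency gyro is out}; {#3 wheel driver 2 trips, Lower magnetorquer stuck, Main star tracker is inoperative, Rate sensor 2 is out, Reaction wheel stuck, Secondary IMU 2 malfunctions, Secondary sun sensor offline, Star tracker 2 faulted, Sun sensor 2 trips, Upper IMU is down}; {Lower gyro 2 lost, Lower magnetorquer stuck, Main star tracker is inoperative, Rate sensor 2 is out, Reaction wheel stuck, Secondary IMU 2 malfunctions, Secondary sun sensor offline, Star tracker 2 faulted, Sun sensor 2 trips, Upper IMU is down}; {Left thruster 2 trips, Lower magnetorquer stuck, Main star tracker is inoperative, Rate sensor 2 is out, Reaction wheel stuck, Secondary IMU 2 malfunctions, Secondary sun sensor offline, Star tracker 2 faulted, Sun sensor 2 trips, Upper IMU is down}; {Lower magnetorquer stuck, Main star tracker is inoperative, Rate sensor 2 is out, Reaction wheel stuck, Right propellant valve 2 lost, Secondary IMU 2 malfunctions, Secondary sun sensor offline, Star tracker 2 faulted, Sun sensor 2 trips, Upper IMU is down}; {Secondary magnetorquer 2 malfunctions}.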